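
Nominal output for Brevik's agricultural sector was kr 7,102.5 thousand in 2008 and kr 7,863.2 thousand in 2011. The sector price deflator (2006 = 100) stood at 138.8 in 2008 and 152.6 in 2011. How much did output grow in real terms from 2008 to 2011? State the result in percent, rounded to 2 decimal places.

0.70%

Deflate each year: 2008 → 7102.5/1.388 = 5117.07; 2011 → 7863.2/1.526 = 5152.82.
So real output changed by 5152.82/5117.07 − 1 = 0.0070, i.e. 0.70%.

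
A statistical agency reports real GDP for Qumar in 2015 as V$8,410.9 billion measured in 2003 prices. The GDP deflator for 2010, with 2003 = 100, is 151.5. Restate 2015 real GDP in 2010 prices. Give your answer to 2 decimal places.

V$12,742.51 billion

Real GDP in 2010 prices = Real GDP in 2003 prices × (P_2010/P_2003) = 8410.9 × 1.515 = 12742.51.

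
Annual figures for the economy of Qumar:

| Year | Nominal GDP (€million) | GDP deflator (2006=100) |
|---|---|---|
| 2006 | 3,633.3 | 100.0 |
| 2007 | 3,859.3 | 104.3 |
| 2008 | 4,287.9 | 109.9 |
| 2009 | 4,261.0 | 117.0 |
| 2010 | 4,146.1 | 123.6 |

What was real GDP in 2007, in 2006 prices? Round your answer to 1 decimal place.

Real GDP 2007 = 3859.3 / 1.043 = 3700.19.

€3,700.2 million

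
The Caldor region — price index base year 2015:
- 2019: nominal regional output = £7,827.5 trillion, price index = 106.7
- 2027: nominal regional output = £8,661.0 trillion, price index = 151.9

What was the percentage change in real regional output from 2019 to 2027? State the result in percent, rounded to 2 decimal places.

Deflate each year: 2019 → 7827.5/1.067 = 7335.99; 2027 → 8661.0/1.519 = 5701.78.
So real regional output changed by 5701.78/7335.99 − 1 = -0.2228, i.e. -22.28%.

-22.28%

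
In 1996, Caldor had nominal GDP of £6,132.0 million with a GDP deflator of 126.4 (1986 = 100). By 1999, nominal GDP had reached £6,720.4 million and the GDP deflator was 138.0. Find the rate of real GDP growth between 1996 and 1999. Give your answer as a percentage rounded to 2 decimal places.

Deflate each year: 1996 → 6132.0/1.264 = 4851.27; 1999 → 6720.4/1.380 = 4869.86.
So real GDP changed by 4869.86/4851.27 − 1 = 0.0038, i.e. 0.38%.

0.38%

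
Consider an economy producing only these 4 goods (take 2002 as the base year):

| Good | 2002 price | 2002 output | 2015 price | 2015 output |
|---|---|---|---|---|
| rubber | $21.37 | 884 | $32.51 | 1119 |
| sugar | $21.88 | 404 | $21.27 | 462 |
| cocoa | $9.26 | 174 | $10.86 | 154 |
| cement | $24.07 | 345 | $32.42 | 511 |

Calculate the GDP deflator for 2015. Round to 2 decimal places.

Nominal GDP 2015 = 32.51·1119 + 21.27·462 + 10.86·154 + 32.42·511 = 64444.49.
Real GDP 2015 (at 2002 prices) = 21.37·1119 + 21.88·462 + 9.26·154 + 24.07·511 = 47747.40.
Deflator = Nominal/Real × 100 = 64444.49/47747.40 × 100 = 134.970.

134.97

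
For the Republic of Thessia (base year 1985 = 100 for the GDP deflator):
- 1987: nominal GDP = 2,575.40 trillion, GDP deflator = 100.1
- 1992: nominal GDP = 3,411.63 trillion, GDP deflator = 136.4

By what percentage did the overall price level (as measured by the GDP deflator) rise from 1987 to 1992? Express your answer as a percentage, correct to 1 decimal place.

Price-level change = 136.4 / 100.1 − 1 = 0.3626.

36.3%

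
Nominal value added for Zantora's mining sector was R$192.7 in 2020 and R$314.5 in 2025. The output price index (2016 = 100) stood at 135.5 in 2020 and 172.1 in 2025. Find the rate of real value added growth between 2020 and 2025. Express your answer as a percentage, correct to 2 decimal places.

28.50%

Deflate each year: 2020 → 192.7/1.355 = 142.21; 2025 → 314.5/1.721 = 182.74.
So real value added changed by 182.74/142.21 − 1 = 0.2850, i.e. 28.50%.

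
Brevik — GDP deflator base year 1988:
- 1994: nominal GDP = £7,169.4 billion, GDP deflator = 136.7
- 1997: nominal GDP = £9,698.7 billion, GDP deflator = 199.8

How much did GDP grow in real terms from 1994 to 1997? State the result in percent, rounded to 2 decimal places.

-7.44%

Deflate each year: 1994 → 7169.4/1.367 = 5244.62; 1997 → 9698.7/1.998 = 4854.20.
So real GDP changed by 4854.20/5244.62 − 1 = -0.0744, i.e. -7.44%.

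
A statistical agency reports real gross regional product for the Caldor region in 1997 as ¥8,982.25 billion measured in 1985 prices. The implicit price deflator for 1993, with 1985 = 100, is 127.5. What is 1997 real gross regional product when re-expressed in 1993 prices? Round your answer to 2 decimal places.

Real gross regional product in 1993 prices = Real gross regional product in 1985 prices × (P_1993/P_1985) = 8982.25 × 1.275 = 11452.37.

¥11,452.37 billion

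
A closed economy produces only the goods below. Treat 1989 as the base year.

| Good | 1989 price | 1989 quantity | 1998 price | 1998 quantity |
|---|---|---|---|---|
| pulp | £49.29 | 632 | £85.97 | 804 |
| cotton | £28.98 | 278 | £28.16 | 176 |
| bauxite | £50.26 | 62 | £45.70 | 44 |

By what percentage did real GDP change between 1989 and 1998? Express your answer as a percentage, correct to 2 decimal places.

Real GDP 1989 = Nominal GDP 1989 = 49.29·632 + 28.98·278 + 50.26·62 = 42323.84.
Real GDP 1998 (at 1989 prices) = 49.29·804 + 28.98·176 + 50.26·44 = 46941.08.
Real growth = 46941.08/42323.84 − 1 = 0.1091.

10.91%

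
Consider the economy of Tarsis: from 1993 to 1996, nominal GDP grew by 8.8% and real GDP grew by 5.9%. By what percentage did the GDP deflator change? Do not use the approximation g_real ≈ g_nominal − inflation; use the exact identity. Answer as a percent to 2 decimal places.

(1 + g_nom) = (1 + g_real)(1 + π), so π = 1.0880 / 1.0590 − 1 = 0.02738.

2.74%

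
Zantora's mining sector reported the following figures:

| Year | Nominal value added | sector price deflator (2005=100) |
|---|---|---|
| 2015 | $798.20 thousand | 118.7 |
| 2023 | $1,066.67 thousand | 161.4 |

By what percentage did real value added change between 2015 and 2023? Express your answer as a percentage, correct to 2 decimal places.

Deflate each year: 2015 → 798.20/1.187 = 672.45; 2023 → 1066.67/1.614 = 660.89.
So real value added changed by 660.89/672.45 − 1 = -0.0172, i.e. -1.72%.

-1.72%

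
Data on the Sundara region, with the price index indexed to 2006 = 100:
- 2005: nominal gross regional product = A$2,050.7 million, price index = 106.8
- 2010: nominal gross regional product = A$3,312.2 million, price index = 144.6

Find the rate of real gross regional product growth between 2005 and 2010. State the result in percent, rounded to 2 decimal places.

19.29%

Deflate each year: 2005 → 2050.7/1.068 = 1920.13; 2010 → 3312.2/1.446 = 2290.59.
So real gross regional product changed by 2290.59/1920.13 − 1 = 0.1929, i.e. 19.29%.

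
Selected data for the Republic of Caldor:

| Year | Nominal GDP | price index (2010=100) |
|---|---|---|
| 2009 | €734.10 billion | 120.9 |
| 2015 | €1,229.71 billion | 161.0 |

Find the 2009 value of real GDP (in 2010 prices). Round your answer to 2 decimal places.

€607.20 billion

Real GDP = Nominal / (price index/100) = 734.10 / 1.209 = 607.20.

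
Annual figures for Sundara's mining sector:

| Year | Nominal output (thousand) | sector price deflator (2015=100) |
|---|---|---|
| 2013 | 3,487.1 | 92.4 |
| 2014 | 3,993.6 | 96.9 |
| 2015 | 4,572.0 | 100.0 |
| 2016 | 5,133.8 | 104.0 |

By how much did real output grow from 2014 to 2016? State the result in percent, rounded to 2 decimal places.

Real output 2014 = 3993.6/0.969 = 4121.36.
Real output 2016 = 5133.8/1.040 = 4936.35.
Change = 4936.35/4121.36 − 1 = 0.1977.

19.77%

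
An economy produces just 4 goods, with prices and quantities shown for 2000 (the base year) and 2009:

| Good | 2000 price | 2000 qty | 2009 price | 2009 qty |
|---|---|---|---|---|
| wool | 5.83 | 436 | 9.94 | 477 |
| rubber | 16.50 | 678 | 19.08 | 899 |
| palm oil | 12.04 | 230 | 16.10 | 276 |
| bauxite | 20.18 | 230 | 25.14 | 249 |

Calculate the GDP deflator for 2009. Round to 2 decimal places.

125.56

Nominal GDP 2009 = 9.94·477 + 19.08·899 + 16.10·276 + 25.14·249 = 32597.76.
Real GDP 2009 (at 2000 prices) = 5.83·477 + 16.50·899 + 12.04·276 + 20.18·249 = 25962.27.
Deflator = Nominal/Real × 100 = 32597.76/25962.27 × 100 = 125.558.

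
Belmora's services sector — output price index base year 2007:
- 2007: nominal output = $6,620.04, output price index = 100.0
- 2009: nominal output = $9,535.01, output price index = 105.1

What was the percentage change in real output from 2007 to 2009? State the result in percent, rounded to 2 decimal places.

37.04%

Deflate each year: 2007 → 6620.04/1.000 = 6620.04; 2009 → 9535.01/1.051 = 9072.32.
So real output changed by 9072.32/6620.04 − 1 = 0.3704, i.e. 37.04%.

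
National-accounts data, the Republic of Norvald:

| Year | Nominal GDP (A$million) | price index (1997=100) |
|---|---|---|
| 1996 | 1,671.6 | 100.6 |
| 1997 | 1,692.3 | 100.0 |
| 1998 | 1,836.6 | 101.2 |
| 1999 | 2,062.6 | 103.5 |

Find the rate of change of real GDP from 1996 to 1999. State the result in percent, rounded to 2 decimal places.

Real GDP 1996 = 1671.6/1.006 = 1661.63.
Real GDP 1999 = 2062.6/1.035 = 1992.85.
Change = 1992.85/1661.63 − 1 = 0.1993.

19.93%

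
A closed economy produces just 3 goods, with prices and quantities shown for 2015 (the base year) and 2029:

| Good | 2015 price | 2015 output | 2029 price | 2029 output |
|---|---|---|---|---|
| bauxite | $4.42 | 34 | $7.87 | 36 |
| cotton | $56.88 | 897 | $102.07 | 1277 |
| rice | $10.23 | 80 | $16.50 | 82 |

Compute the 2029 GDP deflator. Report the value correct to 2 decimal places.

179.24

Nominal GDP 2029 = 7.87·36 + 102.07·1277 + 16.50·82 = 131979.71.
Real GDP 2029 (at 2015 prices) = 4.42·36 + 56.88·1277 + 10.23·82 = 73633.74.
Deflator = Nominal/Real × 100 = 131979.71/73633.74 × 100 = 179.238.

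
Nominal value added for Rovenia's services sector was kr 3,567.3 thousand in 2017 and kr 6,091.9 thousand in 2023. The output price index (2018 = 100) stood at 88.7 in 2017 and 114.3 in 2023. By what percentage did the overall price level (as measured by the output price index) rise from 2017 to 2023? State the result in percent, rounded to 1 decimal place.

Price-level change = 114.3 / 88.7 − 1 = 0.2886.

28.9%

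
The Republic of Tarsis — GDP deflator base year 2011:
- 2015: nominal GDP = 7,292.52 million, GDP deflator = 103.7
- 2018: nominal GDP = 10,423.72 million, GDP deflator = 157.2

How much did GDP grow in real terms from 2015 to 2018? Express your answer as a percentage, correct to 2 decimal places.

-5.71%

Deflate each year: 2015 → 7292.52/1.037 = 7032.32; 2018 → 10423.72/1.572 = 6630.87.
So real GDP changed by 6630.87/7032.32 − 1 = -0.0571, i.e. -5.71%.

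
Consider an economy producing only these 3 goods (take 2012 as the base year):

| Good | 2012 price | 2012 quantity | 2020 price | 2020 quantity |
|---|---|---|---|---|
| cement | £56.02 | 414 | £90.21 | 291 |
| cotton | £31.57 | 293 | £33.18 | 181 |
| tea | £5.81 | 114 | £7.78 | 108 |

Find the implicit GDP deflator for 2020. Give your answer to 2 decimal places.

Nominal GDP 2020 = 90.21·291 + 33.18·181 + 7.78·108 = 33096.93.
Real GDP 2020 (at 2012 prices) = 56.02·291 + 31.57·181 + 5.81·108 = 22643.47.
Deflator = Nominal/Real × 100 = 33096.93/22643.47 × 100 = 146.165.

146.17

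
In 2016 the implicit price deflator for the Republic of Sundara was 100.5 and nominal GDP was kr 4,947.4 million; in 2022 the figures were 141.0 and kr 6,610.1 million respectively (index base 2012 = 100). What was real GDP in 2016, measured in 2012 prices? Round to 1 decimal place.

kr 4,922.8 million

Real GDP = Nominal / (implicit price deflator/100) = 4947.4 / 1.005 = 4922.79.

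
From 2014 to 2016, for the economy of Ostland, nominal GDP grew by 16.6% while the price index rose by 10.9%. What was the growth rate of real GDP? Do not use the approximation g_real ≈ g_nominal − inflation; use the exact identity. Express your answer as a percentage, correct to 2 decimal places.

5.14%

(1 + g_nom) = (1 + g_real)(1 + π), so g_real = 1.1660 / 1.1090 − 1 = 0.05140.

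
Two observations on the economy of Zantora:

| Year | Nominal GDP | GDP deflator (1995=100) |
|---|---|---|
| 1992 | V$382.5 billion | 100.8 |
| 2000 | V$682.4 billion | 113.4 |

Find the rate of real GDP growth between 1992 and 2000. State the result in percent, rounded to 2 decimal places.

Deflate each year: 1992 → 382.5/1.008 = 379.46; 2000 → 682.4/1.134 = 601.76.
So real GDP changed by 601.76/379.46 − 1 = 0.5858, i.e. 58.58%.

58.58%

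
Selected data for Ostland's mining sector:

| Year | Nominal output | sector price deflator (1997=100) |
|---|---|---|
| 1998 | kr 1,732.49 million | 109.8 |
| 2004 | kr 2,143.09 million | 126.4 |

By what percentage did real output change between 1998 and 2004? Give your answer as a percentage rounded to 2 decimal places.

7.45%

Deflate each year: 1998 → 1732.49/1.098 = 1577.86; 2004 → 2143.09/1.264 = 1695.48.
So real output changed by 1695.48/1577.86 − 1 = 0.0745, i.e. 7.45%.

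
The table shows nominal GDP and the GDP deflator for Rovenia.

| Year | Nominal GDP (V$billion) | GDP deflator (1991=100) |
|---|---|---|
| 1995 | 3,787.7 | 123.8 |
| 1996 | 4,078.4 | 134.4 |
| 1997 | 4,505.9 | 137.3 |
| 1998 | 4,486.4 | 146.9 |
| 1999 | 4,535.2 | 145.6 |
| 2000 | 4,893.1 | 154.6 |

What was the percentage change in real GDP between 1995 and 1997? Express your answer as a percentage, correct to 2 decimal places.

Real GDP 1995 = 3787.7/1.238 = 3059.53.
Real GDP 1997 = 4505.9/1.373 = 3281.79.
Change = 3281.79/3059.53 − 1 = 0.0726.

7.26%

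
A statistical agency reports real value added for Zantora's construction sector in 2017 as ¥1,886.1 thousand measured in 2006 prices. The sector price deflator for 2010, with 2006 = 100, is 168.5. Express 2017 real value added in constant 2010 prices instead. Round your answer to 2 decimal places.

¥3,178.08 thousand

Real value added in 2010 prices = Real value added in 2006 prices × (P_2010/P_2006) = 1886.1 × 1.685 = 3178.08.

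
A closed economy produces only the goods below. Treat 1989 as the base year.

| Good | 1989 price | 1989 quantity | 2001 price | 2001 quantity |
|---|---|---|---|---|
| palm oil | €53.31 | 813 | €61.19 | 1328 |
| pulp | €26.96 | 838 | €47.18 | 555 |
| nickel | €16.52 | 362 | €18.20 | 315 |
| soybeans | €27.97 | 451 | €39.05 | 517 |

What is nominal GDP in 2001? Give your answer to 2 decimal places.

€133367.07

Nominal GDP 2001 = Σ (p_2001 × q_2001) = 61.19·1328 + 47.18·555 + 18.20·315 + 39.05·517 = 133367.07.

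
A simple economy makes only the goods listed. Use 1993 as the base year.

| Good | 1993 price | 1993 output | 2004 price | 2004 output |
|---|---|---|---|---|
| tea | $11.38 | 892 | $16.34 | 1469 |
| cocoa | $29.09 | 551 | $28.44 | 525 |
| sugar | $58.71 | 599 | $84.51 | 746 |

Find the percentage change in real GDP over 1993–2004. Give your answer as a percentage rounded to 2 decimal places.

Real GDP 1993 = Nominal GDP 1993 = 11.38·892 + 29.09·551 + 58.71·599 = 61346.84.
Real GDP 2004 (at 1993 prices) = 11.38·1469 + 29.09·525 + 58.71·746 = 75787.13.
Real growth = 75787.13/61346.84 − 1 = 0.2354.

23.54%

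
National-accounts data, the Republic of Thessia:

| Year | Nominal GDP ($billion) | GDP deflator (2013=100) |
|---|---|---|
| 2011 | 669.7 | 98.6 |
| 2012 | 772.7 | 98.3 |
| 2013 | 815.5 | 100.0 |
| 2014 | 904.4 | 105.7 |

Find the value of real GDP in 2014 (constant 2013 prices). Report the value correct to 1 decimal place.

$855.6 billion

Real GDP 2014 = 904.4 / 1.057 = 855.63.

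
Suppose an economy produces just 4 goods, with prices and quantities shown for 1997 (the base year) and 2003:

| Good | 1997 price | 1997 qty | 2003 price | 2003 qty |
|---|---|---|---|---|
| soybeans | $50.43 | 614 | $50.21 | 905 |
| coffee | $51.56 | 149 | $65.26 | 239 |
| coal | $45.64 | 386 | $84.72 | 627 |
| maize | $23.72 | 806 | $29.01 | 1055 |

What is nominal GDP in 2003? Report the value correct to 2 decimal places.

Nominal GDP 2003 = Σ (p_2003 × q_2003) = 50.21·905 + 65.26·239 + 84.72·627 + 29.01·1055 = 144762.18.

$144762.18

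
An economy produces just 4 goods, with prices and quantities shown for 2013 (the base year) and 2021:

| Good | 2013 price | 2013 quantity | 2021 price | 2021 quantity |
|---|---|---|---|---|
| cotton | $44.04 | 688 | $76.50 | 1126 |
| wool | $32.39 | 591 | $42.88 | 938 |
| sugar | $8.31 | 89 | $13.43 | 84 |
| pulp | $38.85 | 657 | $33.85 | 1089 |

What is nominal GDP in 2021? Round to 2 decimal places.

Nominal GDP 2021 = Σ (p_2021 × q_2021) = 76.50·1126 + 42.88·938 + 13.43·84 + 33.85·1089 = 164351.21.

$164351.21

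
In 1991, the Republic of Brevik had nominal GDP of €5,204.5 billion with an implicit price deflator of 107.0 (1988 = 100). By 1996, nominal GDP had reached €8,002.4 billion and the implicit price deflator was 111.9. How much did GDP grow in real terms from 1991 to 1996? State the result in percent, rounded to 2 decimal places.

47.03%

Real GDP 1991 = 5204.5 / 1.070 = 4864.02.
Real GDP 1996 = 8002.4 / 1.119 = 7151.39.
Real growth = 7151.39 / 4864.02 − 1 = 0.4703.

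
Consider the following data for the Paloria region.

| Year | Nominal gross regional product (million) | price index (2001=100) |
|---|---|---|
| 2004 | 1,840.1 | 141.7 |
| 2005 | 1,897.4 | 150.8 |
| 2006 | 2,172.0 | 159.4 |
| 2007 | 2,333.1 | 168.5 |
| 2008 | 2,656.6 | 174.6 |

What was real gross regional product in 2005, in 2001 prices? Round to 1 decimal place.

Real gross regional product 2005 = 1897.4 / 1.508 = 1258.22.

1,258.2 million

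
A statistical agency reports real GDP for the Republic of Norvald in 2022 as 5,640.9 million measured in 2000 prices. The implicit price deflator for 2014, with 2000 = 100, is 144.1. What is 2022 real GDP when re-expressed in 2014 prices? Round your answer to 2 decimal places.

Real GDP in 2014 prices = Real GDP in 2000 prices × (P_2014/P_2000) = 5640.9 × 1.441 = 8128.54.

8,128.54 million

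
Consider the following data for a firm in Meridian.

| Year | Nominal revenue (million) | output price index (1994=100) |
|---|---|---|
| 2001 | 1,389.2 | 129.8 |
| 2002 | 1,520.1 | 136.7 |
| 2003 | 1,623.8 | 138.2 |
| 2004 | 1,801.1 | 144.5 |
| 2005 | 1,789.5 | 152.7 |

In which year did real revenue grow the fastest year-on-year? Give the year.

2004

2002: real = 1520.1/1.367 = 1112.00; growth vs 2001 (1070.26) = 3.90%.
2003: real = 1623.8/1.382 = 1174.96; growth vs 2002 (1112.00) = 5.66%.
2004: real = 1801.1/1.445 = 1246.44; growth vs 2003 (1174.96) = 6.08%.
2005: real = 1789.5/1.527 = 1171.91; growth vs 2004 (1246.44) = -5.98%.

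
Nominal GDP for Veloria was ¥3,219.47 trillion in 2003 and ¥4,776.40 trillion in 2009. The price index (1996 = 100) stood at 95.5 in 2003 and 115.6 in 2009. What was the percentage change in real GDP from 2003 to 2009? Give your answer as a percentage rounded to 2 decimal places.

Real GDP 2003 = 3219.47 / 0.955 = 3371.17.
Real GDP 2009 = 4776.40 / 1.156 = 4131.83.
Real growth = 4131.83 / 3371.17 − 1 = 0.2256.

22.56%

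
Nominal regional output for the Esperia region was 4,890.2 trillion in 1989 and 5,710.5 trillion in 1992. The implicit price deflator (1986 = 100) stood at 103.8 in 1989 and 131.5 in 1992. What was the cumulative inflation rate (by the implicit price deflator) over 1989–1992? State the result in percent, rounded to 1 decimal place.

26.7%

Price-level change = 131.5 / 103.8 − 1 = 0.2669.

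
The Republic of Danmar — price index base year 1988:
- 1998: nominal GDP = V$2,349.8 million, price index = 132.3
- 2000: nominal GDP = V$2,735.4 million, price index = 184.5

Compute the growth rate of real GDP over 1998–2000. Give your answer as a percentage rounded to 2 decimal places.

-16.53%

Real GDP 1998 = 2349.8 / 1.323 = 1776.11.
Real GDP 2000 = 2735.4 / 1.845 = 1482.60.
Real growth = 1482.60 / 1776.11 − 1 = -0.1653.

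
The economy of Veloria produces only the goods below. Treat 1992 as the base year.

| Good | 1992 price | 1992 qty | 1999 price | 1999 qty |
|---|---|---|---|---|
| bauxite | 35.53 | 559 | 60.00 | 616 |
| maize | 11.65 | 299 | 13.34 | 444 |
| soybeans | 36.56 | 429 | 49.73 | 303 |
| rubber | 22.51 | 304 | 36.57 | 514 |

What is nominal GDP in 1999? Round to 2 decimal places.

Nominal GDP 1999 = Σ (p_1999 × q_1999) = 60.00·616 + 13.34·444 + 49.73·303 + 36.57·514 = 76748.13.

76748.13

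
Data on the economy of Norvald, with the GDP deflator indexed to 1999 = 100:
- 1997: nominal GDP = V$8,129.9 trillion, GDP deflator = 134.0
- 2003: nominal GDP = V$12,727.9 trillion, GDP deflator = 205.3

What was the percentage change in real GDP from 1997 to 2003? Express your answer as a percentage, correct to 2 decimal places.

Real GDP 1997 = 8129.9 / 1.340 = 6067.09.
Real GDP 2003 = 12727.9 / 2.053 = 6199.66.
Real growth = 6199.66 / 6067.09 − 1 = 0.0219.

2.19%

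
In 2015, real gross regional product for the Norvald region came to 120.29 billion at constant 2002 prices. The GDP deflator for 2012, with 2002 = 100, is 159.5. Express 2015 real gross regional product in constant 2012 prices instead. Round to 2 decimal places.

191.86 billion

Real gross regional product in 2012 prices = Real gross regional product in 2002 prices × (P_2012/P_2002) = 120.29 × 1.595 = 191.86.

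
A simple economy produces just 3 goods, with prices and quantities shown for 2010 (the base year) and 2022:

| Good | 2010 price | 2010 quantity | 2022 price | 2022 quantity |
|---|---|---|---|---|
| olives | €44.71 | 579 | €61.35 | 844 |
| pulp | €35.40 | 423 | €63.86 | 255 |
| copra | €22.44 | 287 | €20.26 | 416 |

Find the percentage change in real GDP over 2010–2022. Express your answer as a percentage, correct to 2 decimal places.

Real GDP 2010 = Nominal GDP 2010 = 44.71·579 + 35.40·423 + 22.44·287 = 47301.57.
Real GDP 2022 (at 2010 prices) = 44.71·844 + 35.40·255 + 22.44·416 = 56097.28.
Real growth = 56097.28/47301.57 − 1 = 0.1859.

18.59%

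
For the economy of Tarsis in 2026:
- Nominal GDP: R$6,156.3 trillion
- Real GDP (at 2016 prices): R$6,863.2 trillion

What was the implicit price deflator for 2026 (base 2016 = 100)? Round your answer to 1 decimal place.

89.7

implicit price deflator = (Nominal / Real) × 100 = 6156.3 / 6863.2 × 100 = 89.70.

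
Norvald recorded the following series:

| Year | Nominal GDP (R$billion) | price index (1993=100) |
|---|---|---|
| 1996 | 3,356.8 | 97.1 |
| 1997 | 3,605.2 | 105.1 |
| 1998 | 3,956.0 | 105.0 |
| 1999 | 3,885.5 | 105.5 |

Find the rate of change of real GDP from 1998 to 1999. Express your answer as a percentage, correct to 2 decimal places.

Real GDP 1998 = 3956.0/1.050 = 3767.62.
Real GDP 1999 = 3885.5/1.055 = 3682.94.
Change = 3682.94/3767.62 − 1 = -0.0225.

-2.25%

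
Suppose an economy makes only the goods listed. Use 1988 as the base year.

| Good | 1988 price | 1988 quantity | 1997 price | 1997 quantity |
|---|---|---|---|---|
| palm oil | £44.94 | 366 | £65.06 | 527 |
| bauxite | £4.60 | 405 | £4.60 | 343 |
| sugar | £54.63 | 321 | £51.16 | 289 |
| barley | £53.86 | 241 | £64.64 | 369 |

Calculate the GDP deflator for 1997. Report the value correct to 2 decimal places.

Nominal GDP 1997 = 65.06·527 + 4.60·343 + 51.16·289 + 64.64·369 = 74501.82.
Real GDP 1997 (at 1988 prices) = 44.94·527 + 4.60·343 + 54.63·289 + 53.86·369 = 60923.59.
Deflator = Nominal/Real × 100 = 74501.82/60923.59 × 100 = 122.287.

122.29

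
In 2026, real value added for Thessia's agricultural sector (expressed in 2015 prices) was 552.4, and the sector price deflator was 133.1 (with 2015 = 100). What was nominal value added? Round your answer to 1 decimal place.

735.2

Nominal value added = Real × (sector price deflator/100) = 552.4 × 1.331 = 735.24.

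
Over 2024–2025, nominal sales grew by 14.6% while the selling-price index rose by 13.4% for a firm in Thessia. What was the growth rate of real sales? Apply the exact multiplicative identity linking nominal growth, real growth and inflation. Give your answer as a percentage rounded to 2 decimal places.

(1 + g_nom) = (1 + g_real)(1 + π), so g_real = 1.1460 / 1.1340 − 1 = 0.01058.

1.06%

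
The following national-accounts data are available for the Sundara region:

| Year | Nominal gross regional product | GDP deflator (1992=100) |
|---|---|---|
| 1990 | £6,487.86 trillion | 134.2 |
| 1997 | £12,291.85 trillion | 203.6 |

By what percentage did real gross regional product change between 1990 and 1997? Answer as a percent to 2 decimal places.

Deflate each year: 1990 → 6487.86/1.342 = 4834.47; 1997 → 12291.85/2.036 = 6037.25.
So real gross regional product changed by 6037.25/4834.47 − 1 = 0.2488, i.e. 24.88%.

24.88%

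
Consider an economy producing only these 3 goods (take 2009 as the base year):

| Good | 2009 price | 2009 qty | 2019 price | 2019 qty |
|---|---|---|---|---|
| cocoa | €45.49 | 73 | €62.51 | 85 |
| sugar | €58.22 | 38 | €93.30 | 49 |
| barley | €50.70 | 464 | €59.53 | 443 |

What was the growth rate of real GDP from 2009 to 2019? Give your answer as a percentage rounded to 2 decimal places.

Real GDP 2009 = Nominal GDP 2009 = 45.49·73 + 58.22·38 + 50.70·464 = 29057.93.
Real GDP 2019 (at 2009 prices) = 45.49·85 + 58.22·49 + 50.70·443 = 29179.53.
Real growth = 29179.53/29057.93 − 1 = 0.0042.

0.42%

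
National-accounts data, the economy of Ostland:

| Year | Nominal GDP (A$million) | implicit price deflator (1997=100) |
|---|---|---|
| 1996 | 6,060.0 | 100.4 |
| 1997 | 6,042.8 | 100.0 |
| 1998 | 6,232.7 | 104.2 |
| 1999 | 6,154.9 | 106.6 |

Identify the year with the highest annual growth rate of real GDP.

1997

1997: real = 6042.8/1.000 = 6042.80; growth vs 1996 (6035.86) = 0.11%.
1998: real = 6232.7/1.042 = 5981.48; growth vs 1997 (6042.80) = -1.01%.
1999: real = 6154.9/1.066 = 5773.83; growth vs 1998 (5981.48) = -3.47%.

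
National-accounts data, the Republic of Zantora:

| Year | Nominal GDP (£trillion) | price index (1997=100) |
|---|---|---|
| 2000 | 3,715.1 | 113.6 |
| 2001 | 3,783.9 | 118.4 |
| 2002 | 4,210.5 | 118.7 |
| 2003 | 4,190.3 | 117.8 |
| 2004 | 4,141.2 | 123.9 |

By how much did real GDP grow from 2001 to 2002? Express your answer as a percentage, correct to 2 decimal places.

Real GDP 2001 = 3783.9/1.184 = 3195.86.
Real GDP 2002 = 4210.5/1.187 = 3547.18.
Change = 3547.18/3195.86 − 1 = 0.1099.

10.99%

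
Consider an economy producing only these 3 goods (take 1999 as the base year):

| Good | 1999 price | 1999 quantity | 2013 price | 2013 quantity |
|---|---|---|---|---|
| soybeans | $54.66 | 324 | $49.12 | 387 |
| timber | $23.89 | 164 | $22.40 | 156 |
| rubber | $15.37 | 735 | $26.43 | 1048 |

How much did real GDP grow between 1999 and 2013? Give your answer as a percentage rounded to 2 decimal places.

Real GDP 1999 = Nominal GDP 1999 = 54.66·324 + 23.89·164 + 15.37·735 = 32924.75.
Real GDP 2013 (at 1999 prices) = 54.66·387 + 23.89·156 + 15.37·1048 = 40988.02.
Real growth = 40988.02/32924.75 − 1 = 0.2449.

24.49%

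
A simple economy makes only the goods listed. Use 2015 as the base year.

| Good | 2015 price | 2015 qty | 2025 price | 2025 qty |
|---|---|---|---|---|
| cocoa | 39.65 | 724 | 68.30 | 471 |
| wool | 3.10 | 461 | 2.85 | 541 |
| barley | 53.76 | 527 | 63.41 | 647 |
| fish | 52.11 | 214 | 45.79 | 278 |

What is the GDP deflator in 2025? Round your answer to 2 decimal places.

125.63

Nominal GDP 2025 = 68.30·471 + 2.85·541 + 63.41·647 + 45.79·278 = 87467.04.
Real GDP 2025 (at 2015 prices) = 39.65·471 + 3.10·541 + 53.76·647 + 52.11·278 = 69621.55.
Deflator = Nominal/Real × 100 = 87467.04/69621.55 × 100 = 125.632.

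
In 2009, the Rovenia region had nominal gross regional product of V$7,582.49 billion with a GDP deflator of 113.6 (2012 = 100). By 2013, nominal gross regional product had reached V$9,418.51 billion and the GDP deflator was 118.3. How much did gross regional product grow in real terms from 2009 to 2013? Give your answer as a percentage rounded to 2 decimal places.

19.28%

Real gross regional product 2009 = 7582.49 / 1.136 = 6674.73.
Real gross regional product 2013 = 9418.51 / 1.183 = 7961.55.
Real growth = 7961.55 / 6674.73 − 1 = 0.1928.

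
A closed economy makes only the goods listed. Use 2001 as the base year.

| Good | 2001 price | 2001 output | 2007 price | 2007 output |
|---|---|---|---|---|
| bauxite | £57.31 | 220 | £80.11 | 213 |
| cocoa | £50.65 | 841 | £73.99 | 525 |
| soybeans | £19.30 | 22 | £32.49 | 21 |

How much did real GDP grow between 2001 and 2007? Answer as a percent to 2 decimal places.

Real GDP 2001 = Nominal GDP 2001 = 57.31·220 + 50.65·841 + 19.30·22 = 55629.45.
Real GDP 2007 (at 2001 prices) = 57.31·213 + 50.65·525 + 19.30·21 = 39203.58.
Real growth = 39203.58/55629.45 − 1 = -0.2953.

-29.53%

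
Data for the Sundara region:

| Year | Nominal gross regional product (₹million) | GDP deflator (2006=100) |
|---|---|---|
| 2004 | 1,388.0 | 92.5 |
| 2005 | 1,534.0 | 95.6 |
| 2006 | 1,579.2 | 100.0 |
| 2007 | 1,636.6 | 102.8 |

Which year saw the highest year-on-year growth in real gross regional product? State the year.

2005: real = 1534.0/0.956 = 1604.60; growth vs 2004 (1500.54) = 6.93%.
2006: real = 1579.2/1.000 = 1579.20; growth vs 2005 (1604.60) = -1.58%.
2007: real = 1636.6/1.028 = 1592.02; growth vs 2006 (1579.20) = 0.81%.

2005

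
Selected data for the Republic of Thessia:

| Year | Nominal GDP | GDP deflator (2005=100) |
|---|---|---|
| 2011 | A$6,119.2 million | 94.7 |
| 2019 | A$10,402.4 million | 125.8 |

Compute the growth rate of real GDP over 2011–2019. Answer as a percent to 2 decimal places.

27.97%

Deflate each year: 2011 → 6119.2/0.947 = 6461.67; 2019 → 10402.4/1.258 = 8269.00.
So real GDP changed by 8269.00/6461.67 − 1 = 0.2797, i.e. 27.97%.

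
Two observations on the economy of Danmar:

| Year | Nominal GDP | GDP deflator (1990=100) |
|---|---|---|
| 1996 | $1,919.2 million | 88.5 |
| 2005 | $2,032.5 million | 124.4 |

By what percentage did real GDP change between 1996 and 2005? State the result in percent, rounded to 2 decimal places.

Real GDP 1996 = 1919.2 / 0.885 = 2168.59.
Real GDP 2005 = 2032.5 / 1.244 = 1633.84.
Real growth = 1633.84 / 2168.59 − 1 = -0.2466.

-24.66%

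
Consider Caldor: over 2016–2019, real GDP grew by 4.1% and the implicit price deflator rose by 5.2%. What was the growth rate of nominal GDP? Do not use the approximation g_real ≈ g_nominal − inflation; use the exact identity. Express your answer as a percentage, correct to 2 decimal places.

9.51%

(1 + g_nom) = (1 + g_real)(1 + π) = 1.0410 × 1.0520 = 1.09513.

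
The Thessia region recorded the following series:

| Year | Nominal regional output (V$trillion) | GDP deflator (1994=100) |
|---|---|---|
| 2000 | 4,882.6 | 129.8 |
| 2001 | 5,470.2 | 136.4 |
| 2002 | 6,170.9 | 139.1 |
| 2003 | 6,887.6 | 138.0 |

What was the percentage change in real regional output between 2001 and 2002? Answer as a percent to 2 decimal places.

10.62%

Real regional output 2001 = 5470.2/1.364 = 4010.41.
Real regional output 2002 = 6170.9/1.391 = 4436.30.
Change = 4436.30/4010.41 − 1 = 0.1062.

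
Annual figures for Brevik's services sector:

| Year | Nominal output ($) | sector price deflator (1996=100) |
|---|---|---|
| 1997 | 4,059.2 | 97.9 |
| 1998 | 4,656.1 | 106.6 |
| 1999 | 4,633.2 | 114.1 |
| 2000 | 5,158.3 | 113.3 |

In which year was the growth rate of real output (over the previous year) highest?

2000

1998: real = 4656.1/1.066 = 4367.82; growth vs 1997 (4146.27) = 5.34%.
1999: real = 4633.2/1.141 = 4060.65; growth vs 1998 (4367.82) = -7.03%.
2000: real = 5158.3/1.133 = 4552.78; growth vs 1999 (4060.65) = 12.12%.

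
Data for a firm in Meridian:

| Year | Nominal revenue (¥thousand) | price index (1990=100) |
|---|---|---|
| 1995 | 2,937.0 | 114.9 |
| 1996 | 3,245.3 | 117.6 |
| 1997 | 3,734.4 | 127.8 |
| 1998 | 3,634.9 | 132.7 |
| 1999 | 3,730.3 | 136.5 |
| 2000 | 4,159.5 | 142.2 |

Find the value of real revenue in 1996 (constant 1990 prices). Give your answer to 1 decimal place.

Real revenue 1996 = 3245.3 / 1.176 = 2759.61.

¥2,759.6 thousand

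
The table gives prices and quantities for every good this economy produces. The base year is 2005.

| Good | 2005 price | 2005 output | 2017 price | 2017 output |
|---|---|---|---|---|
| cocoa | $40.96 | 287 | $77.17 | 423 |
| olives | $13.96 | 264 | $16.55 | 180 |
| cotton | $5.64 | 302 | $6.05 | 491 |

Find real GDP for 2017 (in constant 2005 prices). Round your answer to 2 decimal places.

Real GDP 2017 = Σ (p_2005 × q_2017) = 40.96·423 + 13.96·180 + 5.64·491 = 22608.12.

$22608.12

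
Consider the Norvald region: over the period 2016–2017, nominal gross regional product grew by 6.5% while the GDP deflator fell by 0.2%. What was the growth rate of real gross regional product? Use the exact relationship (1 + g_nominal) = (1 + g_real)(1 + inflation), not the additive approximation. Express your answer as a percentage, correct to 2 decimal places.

(1 + g_nom) = (1 + g_real)(1 + π), so g_real = 1.0650 / 0.9980 − 1 = 0.06713.

6.71%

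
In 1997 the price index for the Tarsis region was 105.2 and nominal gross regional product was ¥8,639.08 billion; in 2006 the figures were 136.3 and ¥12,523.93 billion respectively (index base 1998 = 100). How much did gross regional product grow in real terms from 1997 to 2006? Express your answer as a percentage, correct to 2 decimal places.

11.89%

Real gross regional product 1997 = 8639.08 / 1.052 = 8212.05.
Real gross regional product 2006 = 12523.93 / 1.363 = 9188.50.
Real growth = 9188.50 / 8212.05 − 1 = 0.1189.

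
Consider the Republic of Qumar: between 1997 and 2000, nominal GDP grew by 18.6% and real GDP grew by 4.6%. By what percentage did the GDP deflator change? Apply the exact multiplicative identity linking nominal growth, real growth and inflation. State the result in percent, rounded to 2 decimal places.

(1 + g_nom) = (1 + g_real)(1 + π), so π = 1.1860 / 1.0460 − 1 = 0.13384.

13.38%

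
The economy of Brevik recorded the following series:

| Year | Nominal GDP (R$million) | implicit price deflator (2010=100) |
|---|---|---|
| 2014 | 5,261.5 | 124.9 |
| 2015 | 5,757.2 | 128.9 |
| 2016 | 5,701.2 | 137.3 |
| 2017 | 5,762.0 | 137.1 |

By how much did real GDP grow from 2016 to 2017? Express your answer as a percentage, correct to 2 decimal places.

1.21%

Real GDP 2016 = 5701.2/1.373 = 4152.37.
Real GDP 2017 = 5762.0/1.371 = 4202.77.
Change = 4202.77/4152.37 − 1 = 0.0121.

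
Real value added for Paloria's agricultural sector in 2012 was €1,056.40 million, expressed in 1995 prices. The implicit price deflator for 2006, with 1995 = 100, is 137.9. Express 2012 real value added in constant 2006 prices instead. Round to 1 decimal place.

Real value added in 2006 prices = Real value added in 1995 prices × (P_2006/P_1995) = 1056.40 × 1.379 = 1456.78.

€1,456.8 million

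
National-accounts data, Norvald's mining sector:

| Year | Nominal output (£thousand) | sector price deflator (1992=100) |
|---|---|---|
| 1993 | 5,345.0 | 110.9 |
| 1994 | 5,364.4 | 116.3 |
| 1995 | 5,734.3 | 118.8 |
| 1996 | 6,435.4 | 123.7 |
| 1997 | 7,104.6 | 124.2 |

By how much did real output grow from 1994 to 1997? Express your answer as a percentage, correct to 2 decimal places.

Real output 1994 = 5364.4/1.163 = 4612.55.
Real output 1997 = 7104.6/1.242 = 5720.29.
Change = 5720.29/4612.55 − 1 = 0.2402.

24.02%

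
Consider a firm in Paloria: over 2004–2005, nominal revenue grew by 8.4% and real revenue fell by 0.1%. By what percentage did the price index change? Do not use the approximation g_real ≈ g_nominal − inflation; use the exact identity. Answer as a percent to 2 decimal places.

8.51%

(1 + g_nom) = (1 + g_real)(1 + π), so π = 1.0840 / 0.9990 − 1 = 0.08509.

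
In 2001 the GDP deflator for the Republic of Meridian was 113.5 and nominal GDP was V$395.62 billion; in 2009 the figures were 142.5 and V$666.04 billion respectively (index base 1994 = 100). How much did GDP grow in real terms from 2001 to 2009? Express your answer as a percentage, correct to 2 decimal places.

Real GDP 2001 = 395.62 / 1.135 = 348.56.
Real GDP 2009 = 666.04 / 1.425 = 467.40.
Real growth = 467.40 / 348.56 − 1 = 0.3409.

34.09%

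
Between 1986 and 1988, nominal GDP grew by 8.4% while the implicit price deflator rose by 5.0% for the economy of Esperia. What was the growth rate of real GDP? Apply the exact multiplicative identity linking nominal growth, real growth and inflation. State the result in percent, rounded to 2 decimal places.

3.24%

(1 + g_nom) = (1 + g_real)(1 + π), so g_real = 1.0840 / 1.0500 − 1 = 0.03238.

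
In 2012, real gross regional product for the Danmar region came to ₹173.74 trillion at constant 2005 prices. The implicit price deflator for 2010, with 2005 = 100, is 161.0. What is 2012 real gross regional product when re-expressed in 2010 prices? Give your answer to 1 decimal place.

Real gross regional product in 2010 prices = Real gross regional product in 2005 prices × (P_2010/P_2005) = 173.74 × 1.610 = 279.72.

₹279.7 trillion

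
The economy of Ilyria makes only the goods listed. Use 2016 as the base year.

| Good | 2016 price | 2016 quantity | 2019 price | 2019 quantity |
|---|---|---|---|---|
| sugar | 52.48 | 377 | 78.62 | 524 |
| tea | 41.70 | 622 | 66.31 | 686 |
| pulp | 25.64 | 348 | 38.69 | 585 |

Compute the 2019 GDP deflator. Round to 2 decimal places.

Nominal GDP 2019 = 78.62·524 + 66.31·686 + 38.69·585 = 109319.19.
Real GDP 2019 (at 2016 prices) = 52.48·524 + 41.70·686 + 25.64·585 = 71105.12.
Deflator = Nominal/Real × 100 = 109319.19/71105.12 × 100 = 153.743.

153.74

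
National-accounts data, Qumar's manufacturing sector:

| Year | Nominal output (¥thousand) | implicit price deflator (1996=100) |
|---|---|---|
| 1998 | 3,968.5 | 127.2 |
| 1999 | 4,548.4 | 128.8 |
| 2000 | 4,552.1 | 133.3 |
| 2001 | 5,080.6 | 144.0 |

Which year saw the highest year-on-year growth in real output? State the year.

1999

1999: real = 4548.4/1.288 = 3531.37; growth vs 1998 (3119.89) = 13.19%.
2000: real = 4552.1/1.333 = 3414.93; growth vs 1999 (3531.37) = -3.30%.
2001: real = 5080.6/1.440 = 3528.19; growth vs 2000 (3414.93) = 3.32%.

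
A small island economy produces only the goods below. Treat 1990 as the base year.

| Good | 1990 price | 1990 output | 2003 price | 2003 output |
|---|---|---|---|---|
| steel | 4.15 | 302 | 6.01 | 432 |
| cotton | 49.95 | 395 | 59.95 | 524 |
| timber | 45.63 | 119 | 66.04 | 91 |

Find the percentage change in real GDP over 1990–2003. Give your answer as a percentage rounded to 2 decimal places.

21.60%

Real GDP 1990 = Nominal GDP 1990 = 4.15·302 + 49.95·395 + 45.63·119 = 26413.52.
Real GDP 2003 (at 1990 prices) = 4.15·432 + 49.95·524 + 45.63·91 = 32118.93.
Real growth = 32118.93/26413.52 − 1 = 0.2160.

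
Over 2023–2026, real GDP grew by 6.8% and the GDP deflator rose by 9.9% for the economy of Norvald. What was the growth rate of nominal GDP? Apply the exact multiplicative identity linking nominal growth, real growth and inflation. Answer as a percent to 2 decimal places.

17.37%

(1 + g_nom) = (1 + g_real)(1 + π) = 1.0680 × 1.0990 = 1.17373.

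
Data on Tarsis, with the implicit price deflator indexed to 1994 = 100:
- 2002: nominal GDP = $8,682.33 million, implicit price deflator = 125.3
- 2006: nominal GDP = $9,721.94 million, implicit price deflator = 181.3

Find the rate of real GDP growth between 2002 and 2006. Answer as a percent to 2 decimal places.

-22.61%

Deflate each year: 2002 → 8682.33/1.253 = 6929.23; 2006 → 9721.94/1.813 = 5362.35.
So real GDP changed by 5362.35/6929.23 − 1 = -0.2261, i.e. -22.61%.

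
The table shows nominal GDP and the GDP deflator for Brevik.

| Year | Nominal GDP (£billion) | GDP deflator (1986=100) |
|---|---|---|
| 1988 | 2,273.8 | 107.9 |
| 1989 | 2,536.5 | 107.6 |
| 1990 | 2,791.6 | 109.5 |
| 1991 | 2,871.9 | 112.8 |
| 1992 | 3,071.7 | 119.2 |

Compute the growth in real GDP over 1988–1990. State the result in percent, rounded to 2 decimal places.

Real GDP 1988 = 2273.8/1.079 = 2107.32.
Real GDP 1990 = 2791.6/1.095 = 2549.41.
Change = 2549.41/2107.32 − 1 = 0.2098.

20.98%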